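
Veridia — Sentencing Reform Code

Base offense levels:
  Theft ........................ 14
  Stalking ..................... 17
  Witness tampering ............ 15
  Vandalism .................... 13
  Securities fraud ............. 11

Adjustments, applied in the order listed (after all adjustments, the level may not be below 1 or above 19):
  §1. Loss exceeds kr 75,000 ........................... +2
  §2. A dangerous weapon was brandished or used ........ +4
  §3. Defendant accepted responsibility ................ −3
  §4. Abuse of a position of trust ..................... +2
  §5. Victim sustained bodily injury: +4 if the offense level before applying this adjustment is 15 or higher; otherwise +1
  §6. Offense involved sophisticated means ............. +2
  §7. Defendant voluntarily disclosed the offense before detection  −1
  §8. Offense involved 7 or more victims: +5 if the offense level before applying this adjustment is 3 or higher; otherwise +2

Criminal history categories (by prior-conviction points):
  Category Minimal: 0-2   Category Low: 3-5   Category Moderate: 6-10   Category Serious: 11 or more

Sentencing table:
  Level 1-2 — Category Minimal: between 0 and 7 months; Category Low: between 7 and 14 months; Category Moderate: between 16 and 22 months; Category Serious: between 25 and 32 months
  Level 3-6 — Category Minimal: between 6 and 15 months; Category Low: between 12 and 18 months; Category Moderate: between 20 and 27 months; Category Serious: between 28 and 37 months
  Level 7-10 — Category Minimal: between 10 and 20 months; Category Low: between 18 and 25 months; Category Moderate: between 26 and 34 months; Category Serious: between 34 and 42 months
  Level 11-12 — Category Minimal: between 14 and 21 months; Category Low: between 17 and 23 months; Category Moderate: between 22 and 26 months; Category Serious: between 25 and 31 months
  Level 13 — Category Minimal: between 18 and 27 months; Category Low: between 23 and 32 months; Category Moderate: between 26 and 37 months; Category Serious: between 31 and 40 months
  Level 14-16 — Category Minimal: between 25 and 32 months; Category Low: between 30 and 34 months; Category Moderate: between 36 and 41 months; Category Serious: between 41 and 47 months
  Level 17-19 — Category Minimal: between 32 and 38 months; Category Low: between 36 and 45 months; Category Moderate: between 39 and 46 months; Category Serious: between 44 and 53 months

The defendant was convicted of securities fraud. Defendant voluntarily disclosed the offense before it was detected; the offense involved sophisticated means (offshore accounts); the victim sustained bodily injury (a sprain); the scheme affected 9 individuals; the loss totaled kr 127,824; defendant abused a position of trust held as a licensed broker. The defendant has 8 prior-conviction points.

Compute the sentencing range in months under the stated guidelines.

Base offense level for securities fraud: 11.
§1 applies: 11 + 2 = 13.
§2 does not apply.
§3 does not apply.
§4 applies: 13 + 2 = 15.
§5 applies (level before this adjustment is 15 ≥ 15, so +4): 15 + 4 = 19.
§6 applies: 19 + 2 = 21.
§7 applies: 21 − 1 = 20.
§8 applies (level before this adjustment is 20 ≥ 3, so +5): 20 + 5 = 25.
Level 25 exceeds the maximum of 19; capped at 19.
Final offense level: 19.
Criminal history: 8 prior points → Category Moderate (6-10).
Level 19 falls in the 17-19 band.
Grid: Level 17-19 × Category Moderate = 39-46 months.

39-46 months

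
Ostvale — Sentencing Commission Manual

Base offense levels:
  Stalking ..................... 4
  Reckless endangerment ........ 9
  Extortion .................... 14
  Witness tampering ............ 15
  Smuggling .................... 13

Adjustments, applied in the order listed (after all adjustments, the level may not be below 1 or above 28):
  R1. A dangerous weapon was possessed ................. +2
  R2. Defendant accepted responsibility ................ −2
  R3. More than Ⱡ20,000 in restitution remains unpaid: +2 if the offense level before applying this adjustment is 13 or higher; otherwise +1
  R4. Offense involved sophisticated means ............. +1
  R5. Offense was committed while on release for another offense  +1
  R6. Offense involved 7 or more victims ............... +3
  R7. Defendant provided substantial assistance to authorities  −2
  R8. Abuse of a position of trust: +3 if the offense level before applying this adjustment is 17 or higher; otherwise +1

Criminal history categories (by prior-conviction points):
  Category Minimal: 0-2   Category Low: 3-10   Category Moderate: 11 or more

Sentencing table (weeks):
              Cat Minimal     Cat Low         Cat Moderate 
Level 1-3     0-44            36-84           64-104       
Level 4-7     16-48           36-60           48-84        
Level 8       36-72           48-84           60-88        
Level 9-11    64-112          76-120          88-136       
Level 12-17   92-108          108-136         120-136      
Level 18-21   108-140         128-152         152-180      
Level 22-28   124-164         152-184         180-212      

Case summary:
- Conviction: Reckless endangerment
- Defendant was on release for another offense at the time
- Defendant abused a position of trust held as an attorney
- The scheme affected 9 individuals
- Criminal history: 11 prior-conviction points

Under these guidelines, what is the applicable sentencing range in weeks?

Base offense level for reckless endangerment: 9.
R2 does not apply.
R3 does not apply.
R5 applies: 9 + 1 = 10.
R6 applies: 10 + 3 = 13.
R8 applies (level before this adjustment is 13 < 17, so +1): 13 + 1 = 14.
Final offense level: 14.
Criminal history: 11 prior points → Category Moderate (11+).
Level 14 falls in the 12-17 band.
Grid: Level 12-17 × Category Moderate = 120-136 weeks.

120-136 weeks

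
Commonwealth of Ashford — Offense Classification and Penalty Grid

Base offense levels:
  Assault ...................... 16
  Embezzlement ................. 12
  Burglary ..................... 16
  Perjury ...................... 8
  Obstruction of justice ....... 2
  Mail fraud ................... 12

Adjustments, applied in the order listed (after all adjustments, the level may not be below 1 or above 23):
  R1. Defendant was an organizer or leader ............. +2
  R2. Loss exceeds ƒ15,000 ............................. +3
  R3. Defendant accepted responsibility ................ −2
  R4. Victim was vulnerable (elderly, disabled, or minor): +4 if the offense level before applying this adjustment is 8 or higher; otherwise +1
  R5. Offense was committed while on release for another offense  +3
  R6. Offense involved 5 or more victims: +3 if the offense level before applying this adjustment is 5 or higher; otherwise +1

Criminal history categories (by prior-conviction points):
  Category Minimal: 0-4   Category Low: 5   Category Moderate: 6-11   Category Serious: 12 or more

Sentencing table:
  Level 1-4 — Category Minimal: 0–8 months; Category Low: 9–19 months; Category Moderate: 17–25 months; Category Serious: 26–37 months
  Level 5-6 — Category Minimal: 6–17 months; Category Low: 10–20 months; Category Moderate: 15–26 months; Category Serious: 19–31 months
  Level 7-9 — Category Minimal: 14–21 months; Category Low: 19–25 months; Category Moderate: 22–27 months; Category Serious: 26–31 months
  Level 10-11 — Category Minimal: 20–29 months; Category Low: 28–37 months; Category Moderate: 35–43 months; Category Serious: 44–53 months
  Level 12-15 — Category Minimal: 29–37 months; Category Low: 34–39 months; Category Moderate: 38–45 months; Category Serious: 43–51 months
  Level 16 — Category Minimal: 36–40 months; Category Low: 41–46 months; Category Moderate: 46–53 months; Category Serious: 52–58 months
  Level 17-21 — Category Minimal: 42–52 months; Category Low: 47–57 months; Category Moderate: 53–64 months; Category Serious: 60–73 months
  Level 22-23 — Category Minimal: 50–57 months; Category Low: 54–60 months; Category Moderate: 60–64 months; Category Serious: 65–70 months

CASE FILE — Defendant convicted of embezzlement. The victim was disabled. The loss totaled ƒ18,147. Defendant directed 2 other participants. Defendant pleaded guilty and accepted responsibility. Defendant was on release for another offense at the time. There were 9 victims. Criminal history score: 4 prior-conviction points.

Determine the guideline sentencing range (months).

Base offense level for embezzlement: 12.
R1 applies: 12 + 2 = 14.
R2 applies: 14 + 3 = 17.
R3 applies: 17 − 2 = 15.
R4 applies (level before this adjustment is 15 ≥ 8, so +4): 15 + 4 = 19.
R5 applies: 19 + 3 = 22.
R6 applies (level before this adjustment is 22 ≥ 5, so +3): 22 + 3 = 25.
Level 25 exceeds the maximum of 23; capped at 23.
Final offense level: 23.
Criminal history: 4 prior points → Category Minimal (0-4).
Level 23 falls in the 22-23 band.
Grid: Level 22-23 × Category Minimal = 50-57 months.

50-57 months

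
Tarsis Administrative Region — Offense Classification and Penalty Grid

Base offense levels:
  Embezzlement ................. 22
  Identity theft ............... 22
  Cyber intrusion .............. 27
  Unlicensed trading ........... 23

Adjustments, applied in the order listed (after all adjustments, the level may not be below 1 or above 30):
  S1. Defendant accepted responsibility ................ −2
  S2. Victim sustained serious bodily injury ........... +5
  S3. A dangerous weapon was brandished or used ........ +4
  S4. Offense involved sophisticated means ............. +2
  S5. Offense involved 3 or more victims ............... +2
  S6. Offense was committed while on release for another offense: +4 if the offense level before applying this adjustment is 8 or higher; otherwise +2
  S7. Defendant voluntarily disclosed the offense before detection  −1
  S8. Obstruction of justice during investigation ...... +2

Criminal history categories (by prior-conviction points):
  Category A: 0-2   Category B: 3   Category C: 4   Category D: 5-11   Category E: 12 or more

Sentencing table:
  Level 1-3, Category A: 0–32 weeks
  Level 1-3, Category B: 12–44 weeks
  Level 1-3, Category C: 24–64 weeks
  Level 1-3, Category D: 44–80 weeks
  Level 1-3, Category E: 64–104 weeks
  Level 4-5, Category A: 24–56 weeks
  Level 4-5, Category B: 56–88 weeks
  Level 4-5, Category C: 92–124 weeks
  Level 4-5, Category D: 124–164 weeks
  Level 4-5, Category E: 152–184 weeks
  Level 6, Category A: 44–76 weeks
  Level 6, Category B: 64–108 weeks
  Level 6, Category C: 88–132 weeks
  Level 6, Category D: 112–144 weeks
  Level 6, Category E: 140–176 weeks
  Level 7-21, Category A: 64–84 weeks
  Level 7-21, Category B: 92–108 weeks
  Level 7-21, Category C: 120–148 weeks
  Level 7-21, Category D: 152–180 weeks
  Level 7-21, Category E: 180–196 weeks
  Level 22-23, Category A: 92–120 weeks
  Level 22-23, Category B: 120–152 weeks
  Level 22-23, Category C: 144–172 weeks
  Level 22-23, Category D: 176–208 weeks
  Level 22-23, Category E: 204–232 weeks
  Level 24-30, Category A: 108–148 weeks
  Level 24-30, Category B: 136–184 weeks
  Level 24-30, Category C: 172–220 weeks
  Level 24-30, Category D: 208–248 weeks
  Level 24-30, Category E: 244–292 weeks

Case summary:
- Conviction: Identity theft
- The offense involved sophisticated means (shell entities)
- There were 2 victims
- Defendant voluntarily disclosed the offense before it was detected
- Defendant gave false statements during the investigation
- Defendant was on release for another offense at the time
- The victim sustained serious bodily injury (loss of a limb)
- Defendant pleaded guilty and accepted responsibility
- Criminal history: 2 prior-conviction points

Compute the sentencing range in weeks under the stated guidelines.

Base offense level for identity theft: 22.
S1 applies: 22 − 2 = 20.
S2 applies: 20 + 5 = 25.
S3 does not apply.
S4 applies: 25 + 2 = 27.
S6 applies (level before this adjustment is 27 ≥ 8, so +4): 27 + 4 = 31.
S7 applies: 31 − 1 = 30.
S8 applies: 30 + 2 = 32.
Level 32 exceeds the maximum of 30; capped at 30.
Final offense level: 30.
Criminal history: 2 prior points → Category A (0-2).
Level 30 falls in the 24-30 band.
Grid: Level 24-30 × Category A = 108-148 weeks.

108-148 weeks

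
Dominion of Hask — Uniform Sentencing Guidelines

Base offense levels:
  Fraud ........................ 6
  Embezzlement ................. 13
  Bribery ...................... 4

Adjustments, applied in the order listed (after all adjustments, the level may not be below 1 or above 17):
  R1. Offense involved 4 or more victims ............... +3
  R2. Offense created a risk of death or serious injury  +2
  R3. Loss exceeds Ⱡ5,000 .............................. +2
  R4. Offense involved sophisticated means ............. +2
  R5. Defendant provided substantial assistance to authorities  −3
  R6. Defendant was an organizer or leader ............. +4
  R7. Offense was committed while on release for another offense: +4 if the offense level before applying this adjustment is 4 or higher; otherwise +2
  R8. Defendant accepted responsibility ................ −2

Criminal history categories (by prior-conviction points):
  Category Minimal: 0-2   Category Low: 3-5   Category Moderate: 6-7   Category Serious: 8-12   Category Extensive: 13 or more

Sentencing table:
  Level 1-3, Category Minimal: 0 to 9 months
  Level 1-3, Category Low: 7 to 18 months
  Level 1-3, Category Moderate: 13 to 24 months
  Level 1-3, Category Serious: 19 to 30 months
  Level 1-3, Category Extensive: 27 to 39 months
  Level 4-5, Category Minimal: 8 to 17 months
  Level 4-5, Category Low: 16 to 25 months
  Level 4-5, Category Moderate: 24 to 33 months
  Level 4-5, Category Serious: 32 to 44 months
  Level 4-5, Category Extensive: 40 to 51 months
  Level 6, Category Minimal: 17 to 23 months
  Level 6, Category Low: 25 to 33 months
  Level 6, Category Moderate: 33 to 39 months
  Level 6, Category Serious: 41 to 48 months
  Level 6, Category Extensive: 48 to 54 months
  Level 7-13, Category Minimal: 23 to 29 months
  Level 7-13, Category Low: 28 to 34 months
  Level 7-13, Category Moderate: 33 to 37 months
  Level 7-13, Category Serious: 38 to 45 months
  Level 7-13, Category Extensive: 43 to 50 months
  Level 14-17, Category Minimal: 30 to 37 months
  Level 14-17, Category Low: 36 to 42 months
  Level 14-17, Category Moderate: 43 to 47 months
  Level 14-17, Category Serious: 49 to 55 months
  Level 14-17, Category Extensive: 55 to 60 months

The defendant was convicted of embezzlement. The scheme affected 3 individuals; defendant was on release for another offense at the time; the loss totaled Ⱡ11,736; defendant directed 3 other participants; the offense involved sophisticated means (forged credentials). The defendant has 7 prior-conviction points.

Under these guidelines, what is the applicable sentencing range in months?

Base offense level for embezzlement: 13.
R2 does not apply.
R3 applies: 13 + 2 = 15.
R4 applies: 15 + 2 = 17.
R6 applies: 17 + 4 = 21.
R7 applies (level before this adjustment is 21 ≥ 4, so +4): 21 + 4 = 25.
R8 does not apply.
Level 25 exceeds the maximum of 17; capped at 17.
Final offense level: 17.
Criminal history: 7 prior points → Category Moderate (6-7).
Level 17 falls in the 14-17 band.
Grid: Level 14-17 × Category Moderate = 43-47 months.

43-47 months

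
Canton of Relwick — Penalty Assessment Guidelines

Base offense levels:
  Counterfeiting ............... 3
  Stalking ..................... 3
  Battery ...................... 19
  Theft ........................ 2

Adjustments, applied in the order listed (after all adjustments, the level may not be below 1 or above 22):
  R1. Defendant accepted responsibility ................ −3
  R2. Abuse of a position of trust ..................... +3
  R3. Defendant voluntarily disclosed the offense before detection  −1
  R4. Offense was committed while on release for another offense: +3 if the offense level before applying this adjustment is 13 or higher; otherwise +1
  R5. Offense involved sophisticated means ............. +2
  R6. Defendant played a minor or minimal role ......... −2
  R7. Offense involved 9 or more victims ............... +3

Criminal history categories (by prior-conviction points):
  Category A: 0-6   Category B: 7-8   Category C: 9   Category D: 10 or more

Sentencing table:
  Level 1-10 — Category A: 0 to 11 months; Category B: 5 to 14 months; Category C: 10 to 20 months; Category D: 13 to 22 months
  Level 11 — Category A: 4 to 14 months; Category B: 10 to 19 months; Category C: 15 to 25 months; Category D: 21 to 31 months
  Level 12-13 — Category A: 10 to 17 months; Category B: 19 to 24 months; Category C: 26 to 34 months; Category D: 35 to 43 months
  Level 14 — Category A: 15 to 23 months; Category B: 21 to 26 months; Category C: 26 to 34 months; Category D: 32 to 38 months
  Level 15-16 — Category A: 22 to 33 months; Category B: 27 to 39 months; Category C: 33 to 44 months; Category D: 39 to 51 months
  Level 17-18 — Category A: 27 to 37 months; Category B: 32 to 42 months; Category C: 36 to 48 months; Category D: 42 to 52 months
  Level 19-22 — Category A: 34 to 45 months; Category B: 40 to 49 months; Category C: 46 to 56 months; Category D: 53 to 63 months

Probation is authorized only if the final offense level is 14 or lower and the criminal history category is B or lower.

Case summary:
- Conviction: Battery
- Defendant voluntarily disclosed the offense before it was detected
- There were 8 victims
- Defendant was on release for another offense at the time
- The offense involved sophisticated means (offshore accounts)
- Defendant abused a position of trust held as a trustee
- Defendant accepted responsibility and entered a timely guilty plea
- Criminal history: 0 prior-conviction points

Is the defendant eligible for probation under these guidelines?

No

Base offense level for battery: 19.
R1 applies: 19 − 3 = 16.
R2 applies: 16 + 3 = 19.
R3 applies: 19 − 1 = 18.
R4 applies (level before this adjustment is 18 ≥ 13, so +3): 18 + 3 = 21.
R5 applies: 21 + 2 = 23.
Level 23 exceeds the maximum of 22; capped at 22.
Final offense level: 22.
Criminal history: 0 prior points → Category A (0-6).
Level 22 falls in the 19-22 band.
Grid: Level 19-22 × Category A = 34-45 months.
Probation check: level 22 > 14 and category A ≤ B → not eligible.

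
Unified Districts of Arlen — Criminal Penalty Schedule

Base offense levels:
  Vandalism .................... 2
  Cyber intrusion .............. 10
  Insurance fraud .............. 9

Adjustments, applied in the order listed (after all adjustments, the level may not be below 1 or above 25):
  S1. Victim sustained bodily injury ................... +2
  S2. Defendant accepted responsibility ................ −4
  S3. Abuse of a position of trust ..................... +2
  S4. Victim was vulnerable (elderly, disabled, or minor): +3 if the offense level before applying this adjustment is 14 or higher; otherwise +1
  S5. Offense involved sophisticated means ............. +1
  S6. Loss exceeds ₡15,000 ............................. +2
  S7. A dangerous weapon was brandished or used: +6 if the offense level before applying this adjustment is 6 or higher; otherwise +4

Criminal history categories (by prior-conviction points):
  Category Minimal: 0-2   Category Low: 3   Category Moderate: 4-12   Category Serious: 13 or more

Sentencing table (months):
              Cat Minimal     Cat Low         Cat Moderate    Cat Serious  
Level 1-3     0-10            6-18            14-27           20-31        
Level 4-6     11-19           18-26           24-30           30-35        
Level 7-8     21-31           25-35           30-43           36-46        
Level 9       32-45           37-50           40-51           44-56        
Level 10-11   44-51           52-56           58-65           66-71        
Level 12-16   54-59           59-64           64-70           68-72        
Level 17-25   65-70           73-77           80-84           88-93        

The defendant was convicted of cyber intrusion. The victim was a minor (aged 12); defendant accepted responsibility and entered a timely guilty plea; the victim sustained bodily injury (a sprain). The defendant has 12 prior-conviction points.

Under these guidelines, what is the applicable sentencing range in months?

40-51 months

Base offense level for cyber intrusion: 10.
S1 applies: 10 + 2 = 12.
S2 applies: 12 − 4 = 8.
S3 does not apply.
S4 applies (level before this adjustment is 8 < 14, so +1): 8 + 1 = 9.
Final offense level: 9.
Criminal history: 12 prior points → Category Moderate (4-12).
Level 9 falls in the 9 band.
Grid: Level 9 × Category Moderate = 40-51 months.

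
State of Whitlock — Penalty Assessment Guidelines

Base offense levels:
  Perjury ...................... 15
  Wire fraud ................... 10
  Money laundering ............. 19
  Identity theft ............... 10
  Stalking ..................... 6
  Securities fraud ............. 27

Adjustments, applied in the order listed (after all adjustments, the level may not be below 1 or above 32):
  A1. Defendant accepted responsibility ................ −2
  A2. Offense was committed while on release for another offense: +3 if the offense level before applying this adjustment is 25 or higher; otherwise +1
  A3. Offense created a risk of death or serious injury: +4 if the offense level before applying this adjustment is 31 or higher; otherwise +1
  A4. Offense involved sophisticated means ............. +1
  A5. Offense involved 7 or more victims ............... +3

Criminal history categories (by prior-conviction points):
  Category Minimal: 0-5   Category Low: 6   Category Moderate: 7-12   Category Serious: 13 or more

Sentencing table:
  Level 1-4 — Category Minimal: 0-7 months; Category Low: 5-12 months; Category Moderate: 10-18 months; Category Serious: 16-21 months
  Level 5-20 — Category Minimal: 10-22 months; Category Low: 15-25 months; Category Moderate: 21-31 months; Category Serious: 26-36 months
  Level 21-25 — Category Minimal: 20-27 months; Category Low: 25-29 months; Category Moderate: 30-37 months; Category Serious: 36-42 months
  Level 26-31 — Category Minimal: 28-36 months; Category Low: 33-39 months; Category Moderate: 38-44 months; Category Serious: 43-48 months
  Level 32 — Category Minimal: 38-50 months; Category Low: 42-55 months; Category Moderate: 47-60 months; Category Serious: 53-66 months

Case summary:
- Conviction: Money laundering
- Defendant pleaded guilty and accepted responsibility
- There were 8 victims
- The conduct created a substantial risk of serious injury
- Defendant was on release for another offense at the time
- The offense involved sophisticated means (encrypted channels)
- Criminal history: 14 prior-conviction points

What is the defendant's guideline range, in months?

36-42 months

Base offense level for money laundering: 19.
A1 applies: 19 − 2 = 17.
A2 applies (level before this adjustment is 17 < 25, so +1): 17 + 1 = 18.
A3 applies (level before this adjustment is 18 < 31, so +1): 18 + 1 = 19.
A4 applies: 19 + 1 = 20.
A5 applies: 20 + 3 = 23.
Final offense level: 23.
Criminal history: 14 prior points → Category Serious (13+).
Level 23 falls in the 21-25 band.
Grid: Level 21-25 × Category Serious = 36-42 months.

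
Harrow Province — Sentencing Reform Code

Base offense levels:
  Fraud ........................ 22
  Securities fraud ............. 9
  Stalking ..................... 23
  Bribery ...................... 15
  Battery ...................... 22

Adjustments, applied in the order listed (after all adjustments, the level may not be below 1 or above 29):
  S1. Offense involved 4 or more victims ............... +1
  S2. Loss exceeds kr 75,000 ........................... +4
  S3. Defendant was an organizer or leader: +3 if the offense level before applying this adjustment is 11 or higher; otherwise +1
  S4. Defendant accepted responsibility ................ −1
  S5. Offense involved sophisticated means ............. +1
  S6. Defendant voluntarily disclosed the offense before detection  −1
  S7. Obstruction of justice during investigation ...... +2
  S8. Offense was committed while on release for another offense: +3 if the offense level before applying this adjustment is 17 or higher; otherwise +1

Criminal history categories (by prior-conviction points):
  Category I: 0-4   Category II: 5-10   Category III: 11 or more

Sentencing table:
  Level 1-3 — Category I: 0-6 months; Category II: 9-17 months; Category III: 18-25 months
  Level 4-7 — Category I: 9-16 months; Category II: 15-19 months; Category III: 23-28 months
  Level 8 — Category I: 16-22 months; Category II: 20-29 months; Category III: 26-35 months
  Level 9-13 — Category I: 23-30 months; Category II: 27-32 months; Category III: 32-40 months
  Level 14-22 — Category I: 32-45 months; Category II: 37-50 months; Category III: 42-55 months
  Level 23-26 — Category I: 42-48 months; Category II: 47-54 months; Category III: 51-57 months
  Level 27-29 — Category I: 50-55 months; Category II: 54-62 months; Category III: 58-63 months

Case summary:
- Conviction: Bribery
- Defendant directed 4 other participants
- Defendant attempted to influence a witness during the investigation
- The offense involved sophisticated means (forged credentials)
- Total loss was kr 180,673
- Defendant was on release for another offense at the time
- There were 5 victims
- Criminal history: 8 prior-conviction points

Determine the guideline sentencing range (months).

Base offense level for bribery: 15.
S1 applies: 15 + 1 = 16.
S2 applies: 16 + 4 = 20.
S3 applies (level before this adjustment is 20 ≥ 11, so +3): 20 + 3 = 23.
S5 applies: 23 + 1 = 24.
S6 does not apply.
S7 applies: 24 + 2 = 26.
S8 applies (level before this adjustment is 26 ≥ 17, so +3): 26 + 3 = 29.
Final offense level: 29.
Criminal history: 8 prior points → Category II (5-10).
Level 29 falls in the 27-29 band.
Grid: Level 27-29 × Category II = 54-62 months.

54-62 months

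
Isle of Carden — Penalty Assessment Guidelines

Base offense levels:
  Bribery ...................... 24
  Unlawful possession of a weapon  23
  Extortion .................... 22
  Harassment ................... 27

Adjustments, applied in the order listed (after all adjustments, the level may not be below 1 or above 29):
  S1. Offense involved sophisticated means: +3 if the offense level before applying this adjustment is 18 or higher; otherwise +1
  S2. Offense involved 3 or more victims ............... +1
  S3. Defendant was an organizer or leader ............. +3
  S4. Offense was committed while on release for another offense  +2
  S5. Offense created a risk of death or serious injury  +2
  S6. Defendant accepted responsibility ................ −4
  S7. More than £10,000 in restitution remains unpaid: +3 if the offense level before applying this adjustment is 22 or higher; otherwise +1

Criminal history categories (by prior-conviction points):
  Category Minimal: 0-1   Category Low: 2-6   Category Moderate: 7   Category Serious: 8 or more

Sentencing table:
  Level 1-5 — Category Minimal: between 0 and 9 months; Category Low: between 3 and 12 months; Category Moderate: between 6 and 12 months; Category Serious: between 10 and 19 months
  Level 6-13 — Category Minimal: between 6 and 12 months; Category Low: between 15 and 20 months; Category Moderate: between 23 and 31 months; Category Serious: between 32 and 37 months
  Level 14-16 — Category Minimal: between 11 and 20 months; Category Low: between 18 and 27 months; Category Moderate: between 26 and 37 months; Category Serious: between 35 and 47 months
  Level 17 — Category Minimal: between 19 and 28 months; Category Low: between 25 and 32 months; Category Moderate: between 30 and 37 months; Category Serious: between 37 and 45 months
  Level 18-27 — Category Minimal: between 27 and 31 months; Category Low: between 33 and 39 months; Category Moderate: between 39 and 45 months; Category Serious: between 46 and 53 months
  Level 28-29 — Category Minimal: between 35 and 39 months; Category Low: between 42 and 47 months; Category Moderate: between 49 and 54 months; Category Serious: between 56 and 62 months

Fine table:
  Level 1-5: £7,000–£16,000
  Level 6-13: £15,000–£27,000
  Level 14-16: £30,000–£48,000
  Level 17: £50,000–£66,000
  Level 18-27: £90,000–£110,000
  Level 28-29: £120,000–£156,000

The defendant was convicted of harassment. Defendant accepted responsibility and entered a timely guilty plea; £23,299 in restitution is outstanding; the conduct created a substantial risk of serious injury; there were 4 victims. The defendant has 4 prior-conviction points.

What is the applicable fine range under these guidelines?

Base offense level for harassment: 27.
S1 does not apply.
S2 applies: 27 + 1 = 28.
S5 applies: 28 + 2 = 30.
S6 applies: 30 − 4 = 26.
S7 applies (level before this adjustment is 26 ≥ 22, so +3): 26 + 3 = 29.
Final offense level: 29.
Level 29 falls in the 28-29 band.
Fine table: Level 28-29 → £120,000–£156,000.

£120,000–£156,000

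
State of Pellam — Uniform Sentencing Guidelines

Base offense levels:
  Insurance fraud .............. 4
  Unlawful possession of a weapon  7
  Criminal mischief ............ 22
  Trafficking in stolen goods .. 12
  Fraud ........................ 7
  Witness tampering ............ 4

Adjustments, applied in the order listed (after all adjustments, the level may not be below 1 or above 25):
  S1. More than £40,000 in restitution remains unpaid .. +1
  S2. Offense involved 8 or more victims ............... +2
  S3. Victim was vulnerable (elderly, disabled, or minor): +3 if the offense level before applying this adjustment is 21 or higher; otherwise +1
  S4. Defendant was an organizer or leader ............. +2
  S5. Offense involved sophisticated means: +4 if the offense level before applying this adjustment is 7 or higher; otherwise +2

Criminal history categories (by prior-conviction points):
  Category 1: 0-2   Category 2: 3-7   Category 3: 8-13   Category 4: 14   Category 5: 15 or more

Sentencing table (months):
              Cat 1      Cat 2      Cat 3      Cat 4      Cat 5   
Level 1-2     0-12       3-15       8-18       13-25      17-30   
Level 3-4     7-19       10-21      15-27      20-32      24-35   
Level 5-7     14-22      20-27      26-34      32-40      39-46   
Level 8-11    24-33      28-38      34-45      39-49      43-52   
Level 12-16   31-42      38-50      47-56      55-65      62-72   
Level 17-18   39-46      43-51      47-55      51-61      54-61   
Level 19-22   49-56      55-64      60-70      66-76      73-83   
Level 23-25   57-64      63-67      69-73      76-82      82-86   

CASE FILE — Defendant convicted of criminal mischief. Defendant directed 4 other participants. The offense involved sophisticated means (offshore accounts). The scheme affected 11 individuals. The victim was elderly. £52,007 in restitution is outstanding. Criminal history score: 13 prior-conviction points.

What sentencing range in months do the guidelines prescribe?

Base offense level for criminal mischief: 22.
S1 applies: 22 + 1 = 23.
S2 applies: 23 + 2 = 25.
S3 applies (level before this adjustment is 25 ≥ 21, so +3): 25 + 3 = 28.
S4 applies: 28 + 2 = 30.
S5 applies (level before this adjustment is 30 ≥ 7, so +4): 30 + 4 = 34.
Level 34 exceeds the maximum of 25; capped at 25.
Final offense level: 25.
Criminal history: 13 prior points → Category 3 (8-13).
Level 25 falls in the 23-25 band.
Grid: Level 23-25 × Category 3 = 69-73 months.

69-73 months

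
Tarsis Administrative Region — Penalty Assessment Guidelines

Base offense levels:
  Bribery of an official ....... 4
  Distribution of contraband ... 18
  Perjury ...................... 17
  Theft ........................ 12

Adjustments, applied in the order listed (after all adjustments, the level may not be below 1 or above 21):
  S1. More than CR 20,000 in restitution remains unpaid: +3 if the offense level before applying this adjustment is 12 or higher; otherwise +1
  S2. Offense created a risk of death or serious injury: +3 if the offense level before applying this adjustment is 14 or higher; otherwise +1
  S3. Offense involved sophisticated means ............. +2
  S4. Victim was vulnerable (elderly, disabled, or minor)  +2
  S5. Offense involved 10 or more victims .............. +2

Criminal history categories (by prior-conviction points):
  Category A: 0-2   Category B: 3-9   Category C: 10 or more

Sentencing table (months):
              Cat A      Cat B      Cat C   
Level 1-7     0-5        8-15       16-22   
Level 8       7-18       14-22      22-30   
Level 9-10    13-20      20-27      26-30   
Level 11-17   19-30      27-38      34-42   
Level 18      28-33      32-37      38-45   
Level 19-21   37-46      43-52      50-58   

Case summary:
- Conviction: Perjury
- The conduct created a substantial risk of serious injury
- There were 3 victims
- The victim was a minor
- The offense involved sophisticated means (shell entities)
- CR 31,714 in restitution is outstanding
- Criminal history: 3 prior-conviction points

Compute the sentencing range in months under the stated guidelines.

Base offense level for perjury: 17.
S1 applies (level before this adjustment is 17 ≥ 12, so +3): 17 + 3 = 20.
S2 applies (level before this adjustment is 20 ≥ 14, so +3): 20 + 3 = 23.
S3 applies: 23 + 2 = 25.
S4 applies: 25 + 2 = 27.
S5 does not apply.
Level 27 exceeds the maximum of 21; capped at 21.
Final offense level: 21.
Criminal history: 3 prior points → Category B (3-9).
Level 21 falls in the 19-21 band.
Grid: Level 19-21 × Category B = 43-52 months.

43-52 months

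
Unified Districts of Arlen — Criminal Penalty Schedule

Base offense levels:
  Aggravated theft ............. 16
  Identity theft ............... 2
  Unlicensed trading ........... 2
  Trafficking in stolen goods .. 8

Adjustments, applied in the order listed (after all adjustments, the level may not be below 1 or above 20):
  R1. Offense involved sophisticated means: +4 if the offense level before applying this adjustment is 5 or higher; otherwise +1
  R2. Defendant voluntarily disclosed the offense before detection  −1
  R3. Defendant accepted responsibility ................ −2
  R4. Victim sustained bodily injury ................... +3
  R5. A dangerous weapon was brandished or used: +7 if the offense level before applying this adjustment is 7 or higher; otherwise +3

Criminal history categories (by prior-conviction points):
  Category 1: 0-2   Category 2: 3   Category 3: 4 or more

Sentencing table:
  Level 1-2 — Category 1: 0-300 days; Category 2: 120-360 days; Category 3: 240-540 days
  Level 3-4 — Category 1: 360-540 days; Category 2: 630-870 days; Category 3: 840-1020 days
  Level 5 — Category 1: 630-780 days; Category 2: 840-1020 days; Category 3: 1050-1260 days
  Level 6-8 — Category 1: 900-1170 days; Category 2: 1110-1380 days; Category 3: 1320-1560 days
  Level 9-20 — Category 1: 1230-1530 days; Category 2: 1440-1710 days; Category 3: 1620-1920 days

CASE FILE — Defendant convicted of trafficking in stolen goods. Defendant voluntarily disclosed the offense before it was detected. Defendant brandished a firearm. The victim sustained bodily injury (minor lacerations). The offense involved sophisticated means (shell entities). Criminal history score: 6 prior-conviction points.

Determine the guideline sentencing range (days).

1620-1920 days

Base offense level for trafficking in stolen goods: 8.
R1 applies (level before this adjustment is 8 ≥ 5, so +4): 8 + 4 = 12.
R2 applies: 12 − 1 = 11.
R3 does not apply.
R4 applies: 11 + 3 = 14.
R5 applies (level before this adjustment is 14 ≥ 7, so +7): 14 + 7 = 21.
Level 21 exceeds the maximum of 20; capped at 20.
Final offense level: 20.
Criminal history: 6 prior points → Category 3 (4+).
Level 20 falls in the 9-20 band.
Grid: Level 9-20 × Category 3 = 1620-1920 days.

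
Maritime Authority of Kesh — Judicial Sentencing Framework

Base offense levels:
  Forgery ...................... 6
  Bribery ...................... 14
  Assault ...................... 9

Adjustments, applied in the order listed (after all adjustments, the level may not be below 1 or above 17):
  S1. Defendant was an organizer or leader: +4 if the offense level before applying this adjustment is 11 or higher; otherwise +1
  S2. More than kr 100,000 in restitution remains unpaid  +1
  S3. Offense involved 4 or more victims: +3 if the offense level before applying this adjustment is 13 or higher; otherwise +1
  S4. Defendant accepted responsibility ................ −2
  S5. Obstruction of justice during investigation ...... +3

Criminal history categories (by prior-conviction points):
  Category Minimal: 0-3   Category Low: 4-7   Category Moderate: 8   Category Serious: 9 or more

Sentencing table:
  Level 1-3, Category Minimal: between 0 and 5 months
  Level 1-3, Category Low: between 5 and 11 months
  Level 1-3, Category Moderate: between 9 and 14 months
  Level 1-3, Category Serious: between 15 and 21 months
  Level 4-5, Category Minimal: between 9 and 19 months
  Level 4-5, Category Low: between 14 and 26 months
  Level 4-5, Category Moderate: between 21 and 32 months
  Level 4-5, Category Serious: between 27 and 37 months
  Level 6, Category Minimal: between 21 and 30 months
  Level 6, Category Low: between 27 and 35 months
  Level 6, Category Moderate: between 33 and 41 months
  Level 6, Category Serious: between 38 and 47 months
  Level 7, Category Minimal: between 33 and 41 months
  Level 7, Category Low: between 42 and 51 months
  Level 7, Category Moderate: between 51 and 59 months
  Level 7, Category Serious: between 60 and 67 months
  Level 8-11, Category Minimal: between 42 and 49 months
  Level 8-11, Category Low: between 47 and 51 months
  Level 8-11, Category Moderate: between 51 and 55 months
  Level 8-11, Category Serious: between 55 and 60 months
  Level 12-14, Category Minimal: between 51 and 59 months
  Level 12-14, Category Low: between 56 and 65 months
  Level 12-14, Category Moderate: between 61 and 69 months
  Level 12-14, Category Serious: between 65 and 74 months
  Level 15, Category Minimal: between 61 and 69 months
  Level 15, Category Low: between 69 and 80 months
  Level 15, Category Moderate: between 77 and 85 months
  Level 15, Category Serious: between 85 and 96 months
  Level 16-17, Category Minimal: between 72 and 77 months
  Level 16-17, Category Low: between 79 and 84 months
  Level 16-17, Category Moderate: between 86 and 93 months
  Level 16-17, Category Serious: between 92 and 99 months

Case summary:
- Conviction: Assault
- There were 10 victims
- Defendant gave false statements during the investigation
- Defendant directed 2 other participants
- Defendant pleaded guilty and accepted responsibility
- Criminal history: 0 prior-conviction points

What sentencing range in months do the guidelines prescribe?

Base offense level for assault: 9.
S1 applies (level before this adjustment is 9 < 11, so +1): 9 + 1 = 10.
S2 does not apply.
S3 applies (level before this adjustment is 10 < 13, so +1): 10 + 1 = 11.
S4 applies: 11 − 2 = 9.
S5 applies: 9 + 3 = 12.
Final offense level: 12.
Criminal history: 0 prior points → Category Minimal (0-3).
Level 12 falls in the 12-14 band.
Grid: Level 12-14 × Category Minimal = 51-59 months.

51-59 months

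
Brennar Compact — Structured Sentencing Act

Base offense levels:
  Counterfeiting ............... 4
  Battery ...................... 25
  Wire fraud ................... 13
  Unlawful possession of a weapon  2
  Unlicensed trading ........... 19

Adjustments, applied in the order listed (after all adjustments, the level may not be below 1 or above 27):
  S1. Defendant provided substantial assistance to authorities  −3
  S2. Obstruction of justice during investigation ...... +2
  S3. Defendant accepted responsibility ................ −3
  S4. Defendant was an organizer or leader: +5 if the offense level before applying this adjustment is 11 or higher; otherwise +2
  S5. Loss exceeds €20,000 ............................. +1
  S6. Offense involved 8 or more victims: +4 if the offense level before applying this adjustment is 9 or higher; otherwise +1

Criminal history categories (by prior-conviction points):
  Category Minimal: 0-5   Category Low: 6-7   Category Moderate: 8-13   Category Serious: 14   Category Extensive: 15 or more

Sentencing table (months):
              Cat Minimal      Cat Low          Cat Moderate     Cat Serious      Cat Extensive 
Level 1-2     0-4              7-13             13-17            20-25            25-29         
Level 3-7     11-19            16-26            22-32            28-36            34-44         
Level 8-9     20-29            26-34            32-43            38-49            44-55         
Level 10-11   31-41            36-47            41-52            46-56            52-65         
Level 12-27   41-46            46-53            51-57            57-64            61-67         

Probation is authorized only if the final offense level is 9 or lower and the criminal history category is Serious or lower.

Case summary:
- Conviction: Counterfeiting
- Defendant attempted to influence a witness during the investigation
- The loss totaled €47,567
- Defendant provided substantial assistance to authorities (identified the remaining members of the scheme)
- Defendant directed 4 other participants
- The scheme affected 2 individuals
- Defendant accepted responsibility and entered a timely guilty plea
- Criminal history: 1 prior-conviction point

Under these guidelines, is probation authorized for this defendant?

Base offense level for counterfeiting: 4.
S1 applies: 4 − 3 = 1.
S2 applies: 1 + 2 = 3.
S3 applies: 3 − 3 = 0.
S4 applies (level before this adjustment is 0 < 11, so +2): 0 + 2 = 2.
S5 applies: 2 + 1 = 3.
S6 does not apply.
Final offense level: 3.
Criminal history: 1 prior point → Category Minimal (0-5).
Level 3 falls in the 3-7 band.
Grid: Level 3-7 × Category Minimal = 11-19 months.
Probation check: level 3 ≤ 9 and category Minimal ≤ Serious → eligible.

Yes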